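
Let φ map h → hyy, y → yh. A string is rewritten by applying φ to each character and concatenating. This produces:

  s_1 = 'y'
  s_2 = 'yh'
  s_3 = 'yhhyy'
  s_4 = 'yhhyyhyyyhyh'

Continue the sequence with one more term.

yhhyyhyyyhyhhyyyhyhyhhyyyhhyy

Rewriting each symbol of yhhyyhyyyhyh: y→yh, h→hyy, h→hyy, y→yh, y→yh, h→hyy, y→yh, y→yh, y→yh, h→hyy, y→yh, h→hyy, which concatenates to yh hyy hyy yh yh hyy yh yh yh hyy yh hyy.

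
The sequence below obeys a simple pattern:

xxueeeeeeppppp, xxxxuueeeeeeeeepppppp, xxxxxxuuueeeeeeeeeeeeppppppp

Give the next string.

xxxxxxxxuuuueeeeeeeeeeeeeeepppppppp

Reading off run lengths: x runs 2, 4, 6; u runs 1, 2, 3; e runs 6, 9, 12; p runs 5, 6, 7 — each is linear in n, where the shown terms are n = 2, 3, 4.
For the next term, n = 5, so the run lengths are 8, 4, 15, 8.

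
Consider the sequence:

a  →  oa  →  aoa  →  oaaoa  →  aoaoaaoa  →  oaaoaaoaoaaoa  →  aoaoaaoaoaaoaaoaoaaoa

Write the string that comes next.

oaaoaaoaoaaoaaoaoaaoaoaaoaaoaoaaoa

From term 3 onward, concatenate the second-to-last term with the last: a·oa = aoa, oa·aoa = oaaoa, …
So term 8 is oaaoaaoaoaaoa·aoaoaaoaoaaoaaoaoaaoa.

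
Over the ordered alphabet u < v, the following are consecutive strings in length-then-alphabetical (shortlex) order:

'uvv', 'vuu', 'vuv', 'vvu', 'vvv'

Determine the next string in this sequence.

uuuu

After vvv the length-3 strings are exhausted; the first length-4 string is 4 copies of u.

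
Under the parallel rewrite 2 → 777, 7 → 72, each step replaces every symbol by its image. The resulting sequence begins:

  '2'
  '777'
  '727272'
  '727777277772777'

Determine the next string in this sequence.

Applying the rule to each of the 15 symbols of 727777277772777 gives the pieces 72 777 72 72 72 72 777 72 72 72 72 777 72 72 72, which concatenate to the answer.

727777272727277772727272777727272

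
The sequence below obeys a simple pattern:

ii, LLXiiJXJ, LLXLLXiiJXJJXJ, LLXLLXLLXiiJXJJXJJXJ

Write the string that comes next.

Every step adds LLX to the front and JXJ to the end of the previous string.
So the next term is LLX·LLXLLXLLXiiJXJJXJJXJ·JXJ.

LLXLLXLLXLLXiiJXJJXJJXJJXJ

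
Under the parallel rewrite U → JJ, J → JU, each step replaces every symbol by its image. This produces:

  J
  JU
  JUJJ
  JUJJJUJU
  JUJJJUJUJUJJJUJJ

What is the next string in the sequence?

JUJJJUJUJUJJJUJJJUJJJUJUJUJJJUJU

Replace each of the 16 characters of JUJJJUJUJUJJJUJJ in place — JU JJ JU JU JU JJ JU JJ JU JJ JU JU JU JJ JU JU — and concatenate.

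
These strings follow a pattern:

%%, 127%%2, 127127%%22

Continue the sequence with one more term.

s(k+1) = 127·s(k)·2, so each term gains 127 as a prefix and 2 as a suffix.
One more step from 127127%%22 gives the answer.

127127127%%222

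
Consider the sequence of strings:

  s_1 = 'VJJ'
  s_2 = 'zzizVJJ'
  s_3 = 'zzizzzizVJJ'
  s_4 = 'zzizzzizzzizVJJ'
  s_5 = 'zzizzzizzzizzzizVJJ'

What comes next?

zzizzzizzzizzzizzzizVJJ

Each term is the previous one with zziz prepended.
So the next term is zziz·zzizzzizzzizzzizVJJ.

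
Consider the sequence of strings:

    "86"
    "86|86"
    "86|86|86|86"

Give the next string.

86|86|86|86|86|86|86|86

s(k+1) = s(k)·|·s(k) — each term doubles the last with '|' between the halves.
One more doubling of 86|86|86|86 gives the answer.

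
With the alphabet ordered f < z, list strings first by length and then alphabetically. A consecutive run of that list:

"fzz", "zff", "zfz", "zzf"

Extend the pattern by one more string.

zzz

The successor of zzf increments the rightmost position that isn't already z and resets every position after it to f.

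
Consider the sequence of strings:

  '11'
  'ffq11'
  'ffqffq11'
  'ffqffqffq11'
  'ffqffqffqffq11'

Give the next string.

ffqffqffqffqffq11

Each term is the previous one with ffq prepended.
One more step from ffqffqffqffq11 gives the answer.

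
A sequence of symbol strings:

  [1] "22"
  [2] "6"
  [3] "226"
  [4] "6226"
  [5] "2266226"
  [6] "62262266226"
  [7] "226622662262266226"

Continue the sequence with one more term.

62262266226226622662262266226

From term 3 onward, concatenate the second-to-last term with the last: 22·6 = 226, 6·226 = 6226, …
The next term joins 62262266226 and 226622662262266226.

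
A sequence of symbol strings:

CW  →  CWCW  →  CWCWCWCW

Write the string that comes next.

s(k+1) = s(k)·s(k) — each term doubles the last.
One more doubling of CWCWCWCW gives the answer.

CWCWCWCWCWCWCWCW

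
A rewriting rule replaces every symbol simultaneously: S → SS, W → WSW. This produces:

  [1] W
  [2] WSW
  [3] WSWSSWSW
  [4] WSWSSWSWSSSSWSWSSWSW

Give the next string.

Rewriting the 20 symbols of WSWSSWSWSSSSWSWSSWSW one by one yields WSW SS WSW SS SS WSW SS WSW SS SS SS SS WSW SS WSW SS SS WSW SS WSW; concatenated:

WSWSSWSWSSSSWSWSSWSWSSSSSSSSWSWSSWSWSSSSWSWSSWSW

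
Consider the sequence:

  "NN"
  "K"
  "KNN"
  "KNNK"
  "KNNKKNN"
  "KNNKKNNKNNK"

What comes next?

Each term (from the third on) is the previous term followed by the one before it: term 3 = K·NN = KNN.
Continuing: KNNKKNNKNNK · KNNKKNN gives term 7.

KNNKKNNKNNKKNNKKNN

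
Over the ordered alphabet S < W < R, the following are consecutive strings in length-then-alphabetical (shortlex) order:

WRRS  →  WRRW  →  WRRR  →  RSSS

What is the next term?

The successor of RSSS increments the rightmost position that isn't already R and resets every position after it to S.

RSSW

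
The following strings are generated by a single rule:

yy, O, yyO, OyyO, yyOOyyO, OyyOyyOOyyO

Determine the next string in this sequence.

yyOOyyOOyyOyyOOyyO

Each term (from the third on) is the two preceding terms concatenated in order: term 3 = yy·O = yyO.
The next term joins yyOOyyO and OyyOyyOOyyO.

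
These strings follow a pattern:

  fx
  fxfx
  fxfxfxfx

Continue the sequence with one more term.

Each string is two copies of the previous one concatenated.
One more doubling of fxfxfxfx gives the answer.

fxfxfxfxfxfxfxfx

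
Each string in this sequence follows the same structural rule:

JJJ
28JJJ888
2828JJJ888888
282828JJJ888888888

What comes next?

28282828JJJ888888888888

Every step adds 28 to the front and 888 to the end of the previous string.
One more step from 282828JJJ888888888 gives the answer.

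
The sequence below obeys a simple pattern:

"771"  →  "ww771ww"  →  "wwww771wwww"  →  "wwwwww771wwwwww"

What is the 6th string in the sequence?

wwwwwwwwww771wwwwwwwwww

Each term wraps the previous one in ww on the left and ww on the right.
From wwwwww771wwwwww, 2 further steps: wwwwww771wwwwww → wwwwwwww771wwwwwwww → (answer).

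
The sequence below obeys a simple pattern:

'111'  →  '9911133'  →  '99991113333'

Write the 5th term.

9999999911133333333

s(k+1) = 99·s(k)·33, so each term gains 99 as a prefix and 33 as a suffix.
From 99991113333, 2 further steps: 99991113333 → 999999111333333 → (answer).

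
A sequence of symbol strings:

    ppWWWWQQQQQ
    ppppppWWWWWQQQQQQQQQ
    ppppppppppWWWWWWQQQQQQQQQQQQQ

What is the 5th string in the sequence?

Term n consists of 4n-2 p's, followed by n+3 W's, followed by 4n+1 Q's (n = 1, 2, …).
Setting n = 5 gives 18, 8, 21 characters in each block.

ppppppppppppppppppWWWWWWWWQQQQQQQQQQQQQQQQQQQQQ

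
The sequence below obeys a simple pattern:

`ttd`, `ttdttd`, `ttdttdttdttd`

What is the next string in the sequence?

ttdttdttdttdttdttdttdttd

Every step duplicates the string.
So the next term is two copies of ttdttdttdttd.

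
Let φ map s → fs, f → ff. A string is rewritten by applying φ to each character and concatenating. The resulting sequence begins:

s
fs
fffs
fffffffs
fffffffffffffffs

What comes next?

Rewriting the 16 symbols of fffffffffffffffs one by one yields ff ff ff ff ff ff ff ff ff ff ff ff ff ff ff fs; concatenated:

fffffffffffffffffffffffffffffffs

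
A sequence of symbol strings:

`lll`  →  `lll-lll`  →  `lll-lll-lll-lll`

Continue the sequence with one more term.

s(k+1) = s(k)·-·s(k) — each term doubles the last with '-' between the halves.
Doubling lll-lll-lll-lll with '-' between the halves:

lll-lll-lll-lll-lll-lll-lll-lll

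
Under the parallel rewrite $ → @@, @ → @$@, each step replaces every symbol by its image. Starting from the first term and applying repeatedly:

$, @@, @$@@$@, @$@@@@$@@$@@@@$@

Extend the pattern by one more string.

@$@@@@$@@$@@$@@$@@@@$@@$@@@@$@@$@@$@@$@@@@$@

Applying the rule to each of the 16 symbols of @$@@@@$@@$@@@@$@ gives the pieces @$@ @@ @$@ @$@ @$@ @$@ @@ @$@ @$@ @@ @$@ @$@ @$@ @$@ @@ @$@, which concatenate to the answer.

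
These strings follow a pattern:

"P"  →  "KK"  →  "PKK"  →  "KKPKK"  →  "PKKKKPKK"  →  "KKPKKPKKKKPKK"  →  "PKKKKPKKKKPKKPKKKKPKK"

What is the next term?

KKPKKPKKKKPKKPKKKKPKKKKPKKPKKKKPKK

Each term (from the third on) is the two preceding terms concatenated in order: term 3 = P·KK = PKK.
So term 8 is KKPKKPKKKKPKK·PKKKKPKKKKPKKPKKKKPKK.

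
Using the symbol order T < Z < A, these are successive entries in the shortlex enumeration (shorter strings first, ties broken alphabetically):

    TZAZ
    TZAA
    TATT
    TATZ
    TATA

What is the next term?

Treat TATA as a base-3 numeral over the given alphabet and add one, carrying through any trailing A's.

TAZT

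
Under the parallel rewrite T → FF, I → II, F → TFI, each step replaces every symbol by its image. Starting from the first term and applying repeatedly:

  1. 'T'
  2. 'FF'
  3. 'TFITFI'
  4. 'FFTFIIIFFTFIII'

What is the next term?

Replace each of the 14 characters of FFTFIIIFFTFIII in place — TFI TFI FF TFI II II II TFI TFI FF TFI II II II — and concatenate.

TFITFIFFTFIIIIIIITFITFIFFTFIIIIIII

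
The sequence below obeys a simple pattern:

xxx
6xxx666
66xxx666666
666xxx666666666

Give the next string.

s(k+1) = 6·s(k)·666, so each term gains 6 as a prefix and 666 as a suffix.
So the next term is 6·666xxx666666666·666.

6666xxx666666666666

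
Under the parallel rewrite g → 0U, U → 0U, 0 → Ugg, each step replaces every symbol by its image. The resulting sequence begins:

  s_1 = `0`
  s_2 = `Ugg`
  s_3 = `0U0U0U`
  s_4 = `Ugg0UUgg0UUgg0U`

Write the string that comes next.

0U0U0UUgg0U0U0U0UUgg0U0U0U0UUgg0U

Replace each of the 15 characters of Ugg0UUgg0UUgg0U in place — 0U 0U 0U Ugg 0U 0U 0U 0U Ugg 0U 0U 0U 0U Ugg 0U — and concatenate.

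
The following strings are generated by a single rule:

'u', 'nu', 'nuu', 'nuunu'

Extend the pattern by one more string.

This is a Fibonacci-style word recurrence s(k) = s(k−1)·s(k−2): e.g. nu·u = nuu.
So term 5 is nuunu·nuu.

nuununuu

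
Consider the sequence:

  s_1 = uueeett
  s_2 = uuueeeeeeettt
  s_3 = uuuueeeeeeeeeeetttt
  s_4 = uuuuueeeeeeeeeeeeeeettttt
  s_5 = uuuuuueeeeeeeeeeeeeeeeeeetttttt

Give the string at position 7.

uuuuuuuueeeeeeeeeeeeeeeeeeeeeeeeeeetttttttt

Term n consists of n+1 u's, followed by 4n-1 e's, followed by n+1 t's (n = 1, 2, …).
For term 7, n = 7, so the run lengths are 8, 27, 8.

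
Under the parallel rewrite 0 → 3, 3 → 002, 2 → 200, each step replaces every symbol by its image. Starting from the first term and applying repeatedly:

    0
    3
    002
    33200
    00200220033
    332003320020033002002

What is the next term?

Applying the rule to each of the 21 symbols of 332003320020033002002 gives the pieces 002 002 200 3 3 002 002 200 3 3 200 3 3 002 002 3 3 200 3 3 200, which concatenate to the answer.

0020022003300200220033200330020023320033200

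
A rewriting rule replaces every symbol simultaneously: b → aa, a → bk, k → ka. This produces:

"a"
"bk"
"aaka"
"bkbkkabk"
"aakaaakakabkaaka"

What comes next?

bkbkkabkbkbkkabkkabkaakabkbkkabk

Applying the rule to each of the 16 symbols of aakaaakakabkaaka gives the pieces bk bk ka bk bk bk ka bk ka bk aa ka bk bk ka bk, which concatenate to the answer.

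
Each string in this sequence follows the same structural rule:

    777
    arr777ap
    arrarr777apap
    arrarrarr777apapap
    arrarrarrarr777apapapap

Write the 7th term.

Each term wraps the previous one in arr on the left and ap on the right.
From arrarrarrarr777apapapap, 2 further steps: arrarrarrarr777apapapap → arrarrarrarrarr777apapapapap → (answer).

arrarrarrarrarrarr777apapapapapap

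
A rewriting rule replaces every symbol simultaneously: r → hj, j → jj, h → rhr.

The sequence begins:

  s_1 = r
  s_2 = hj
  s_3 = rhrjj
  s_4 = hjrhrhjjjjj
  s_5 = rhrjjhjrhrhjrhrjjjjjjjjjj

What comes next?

φ(rhrjjhjrhrhjrhrjjjjjjjjjj) expands symbol-by-symbol to hj rhr hj jj jj rhr jj hj rhr hj rhr jj hj rhr hj jj jj jj jj jj jj jj jj jj jj; joining the 25 pieces gives the next term.

hjrhrhjjjjjrhrjjhjrhrhjrhrjjhjrhrhjjjjjjjjjjjjjjjjjjjjj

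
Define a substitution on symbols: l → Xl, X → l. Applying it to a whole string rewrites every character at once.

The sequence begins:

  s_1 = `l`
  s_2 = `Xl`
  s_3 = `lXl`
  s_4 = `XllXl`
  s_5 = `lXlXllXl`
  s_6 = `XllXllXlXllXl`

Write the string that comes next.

lXlXllXlXllXllXlXllXl

Applying the rule to each of the 13 symbols of XllXllXlXllXl gives the pieces l Xl Xl l Xl Xl l Xl l Xl Xl l Xl, which concatenate to the answer.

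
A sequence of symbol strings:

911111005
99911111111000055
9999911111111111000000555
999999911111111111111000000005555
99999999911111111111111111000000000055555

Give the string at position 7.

999999999999911111111111111111111111000000000000005555555

The n-th term is 2n-1 9's then 3n+2 1's then 2n 0's then n 5's (n = 1, 2, …).
At n = 7 the blocks have lengths 13, 23, 14, 7.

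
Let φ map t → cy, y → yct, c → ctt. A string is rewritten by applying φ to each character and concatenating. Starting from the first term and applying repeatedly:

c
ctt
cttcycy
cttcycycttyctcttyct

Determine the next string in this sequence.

Rewriting the 19 symbols of cttcycycttyctcttyct one by one yields ctt cy cy ctt yct ctt yct ctt cy cy yct ctt cy ctt cy cy yct ctt cy; concatenated:

cttcycycttyctcttyctcttcycyyctcttcycttcycyyctcttcy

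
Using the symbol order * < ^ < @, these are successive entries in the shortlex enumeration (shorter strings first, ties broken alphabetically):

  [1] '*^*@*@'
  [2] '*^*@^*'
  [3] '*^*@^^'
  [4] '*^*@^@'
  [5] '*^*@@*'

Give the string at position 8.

*^^***

Advancing 3 positions from *^*@@* through *^*@@* → *^*@@^ → *^*@@@ reaches term 8.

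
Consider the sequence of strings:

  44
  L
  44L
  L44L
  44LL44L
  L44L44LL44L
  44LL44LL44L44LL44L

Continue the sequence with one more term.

This is a Fibonacci-style word recurrence s(k) = s(k−2)·s(k−1): e.g. 44·L = 44L.
The next term joins L44L44LL44L and 44LL44LL44L44LL44L.

L44L44LL44L44LL44LL44L44LL44L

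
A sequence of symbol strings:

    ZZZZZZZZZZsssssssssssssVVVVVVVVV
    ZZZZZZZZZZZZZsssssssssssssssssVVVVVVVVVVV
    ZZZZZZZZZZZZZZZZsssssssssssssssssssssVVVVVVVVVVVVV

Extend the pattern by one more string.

ZZZZZZZZZZZZZZZZZZZsssssssssssssssssssssssssVVVVVVVVVVVVVVV

The n-th term is 3n+1 Z's then 4n+1 s's then 2n+3 V's, where the shown terms are n = 3, 4, 5.
For the next term, n = 6, so the run lengths are 19, 25, 15.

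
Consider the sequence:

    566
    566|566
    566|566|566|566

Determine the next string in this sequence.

s(k+1) = s(k)·|·s(k) — each term doubles the last with '|' between the halves.
So the next term is two copies of 566|566|566|566 with '|' between the halves.

566|566|566|566|566|566|566|566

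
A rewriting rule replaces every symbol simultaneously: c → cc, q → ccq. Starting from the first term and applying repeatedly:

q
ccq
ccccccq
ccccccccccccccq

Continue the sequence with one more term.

ccccccccccccccccccccccccccccccq

Applying the rule to each of the 15 symbols of ccccccccccccccq gives the pieces cc cc cc cc cc cc cc cc cc cc cc cc cc cc ccq, which concatenate to the answer.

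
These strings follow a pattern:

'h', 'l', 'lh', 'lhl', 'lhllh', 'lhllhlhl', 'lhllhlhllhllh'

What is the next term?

lhllhlhllhllhlhllhlhl

From term 3 onward, concatenate the last term with the second-to-last: l·h = lh, lh·l = lhl, …
Continuing: lhllhlhllhllh · lhllhlhl gives term 8.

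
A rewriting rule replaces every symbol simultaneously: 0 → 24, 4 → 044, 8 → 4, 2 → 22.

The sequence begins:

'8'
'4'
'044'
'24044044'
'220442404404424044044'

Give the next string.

Rewriting the 21 symbols of 220442404404424044044 one by one yields 22 22 24 044 044 22 044 24 044 044 24 044 044 22 044 24 044 044 24 044 044; concatenated:

222224044044220442404404424044044220442404404424044044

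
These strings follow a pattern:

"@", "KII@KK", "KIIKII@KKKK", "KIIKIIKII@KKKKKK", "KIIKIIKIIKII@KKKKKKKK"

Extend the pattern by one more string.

KIIKIIKIIKIIKII@KKKKKKKKKK

Each term wraps the previous one in KII on the left and KK on the right.
So the next term is KII·KIIKIIKIIKII@KKKKKKKK·KK.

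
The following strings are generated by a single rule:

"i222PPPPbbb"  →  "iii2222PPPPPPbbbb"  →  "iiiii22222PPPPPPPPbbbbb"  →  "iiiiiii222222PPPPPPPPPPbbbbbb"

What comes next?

iiiiiiiii2222222PPPPPPPPPPPPbbbbbbb

Reading off run lengths: i runs 1, 3, 5, 7; 2 runs 3, 4, 5, 6; P runs 4, 6, 8, 10; b runs 3, 4, 5, 6 — each is linear in n (n = 1, 2, …).
At n = 5 the blocks have lengths 9, 7, 12, 7.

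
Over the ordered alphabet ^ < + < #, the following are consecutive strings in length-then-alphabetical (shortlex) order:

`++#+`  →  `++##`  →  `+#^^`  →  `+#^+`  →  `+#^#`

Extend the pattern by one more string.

Treat +#^# as a base-3 numeral over the given alphabet and add one, carrying through any trailing #'s.

+#+^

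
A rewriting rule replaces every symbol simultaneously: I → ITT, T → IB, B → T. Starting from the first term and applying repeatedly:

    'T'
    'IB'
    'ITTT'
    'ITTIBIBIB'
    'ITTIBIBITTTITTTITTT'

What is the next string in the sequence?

Rewriting the 19 symbols of ITTIBIBITTTITTTITTT one by one yields ITT IB IB ITT T ITT T ITT IB IB IB ITT IB IB IB ITT IB IB IB; concatenated:

ITTIBIBITTTITTTITTIBIBIBITTIBIBIBITTIBIBIB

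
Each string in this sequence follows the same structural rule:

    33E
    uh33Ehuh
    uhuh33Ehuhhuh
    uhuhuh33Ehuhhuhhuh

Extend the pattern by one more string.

uhuhuhuh33Ehuhhuhhuhhuh

Every step adds uh to the front and huh to the end of the previous string.
So the next term is uh·uhuhuh33Ehuhhuhhuh·huh.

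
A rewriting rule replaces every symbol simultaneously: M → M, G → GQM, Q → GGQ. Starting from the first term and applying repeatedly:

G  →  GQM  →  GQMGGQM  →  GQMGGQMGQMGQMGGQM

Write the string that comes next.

Rewriting the 17 symbols of GQMGGQMGQMGQMGGQM one by one yields GQM GGQ M GQM GQM GGQ M GQM GGQ M GQM GGQ M GQM GQM GGQ M; concatenated:

GQMGGQMGQMGQMGGQMGQMGGQMGQMGGQMGQMGQMGGQM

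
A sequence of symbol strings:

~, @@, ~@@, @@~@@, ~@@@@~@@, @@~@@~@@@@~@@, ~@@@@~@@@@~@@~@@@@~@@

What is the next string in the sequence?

@@~@@~@@@@~@@~@@@@~@@@@~@@~@@@@~@@

From term 3 onward, concatenate the second-to-last term with the last: ~·@@ = ~@@, @@·~@@ = @@~@@, …
Continuing: @@~@@~@@@@~@@ · ~@@@@~@@@@~@@~@@@@~@@ gives term 8.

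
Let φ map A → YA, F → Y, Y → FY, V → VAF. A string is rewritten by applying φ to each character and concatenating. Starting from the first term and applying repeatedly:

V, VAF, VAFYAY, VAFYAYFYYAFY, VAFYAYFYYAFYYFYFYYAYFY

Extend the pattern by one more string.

φ(VAFYAYFYYAFYYFYFYYAYFY) expands symbol-by-symbol to VAF YA Y FY YA FY Y FY FY YA Y FY FY Y FY Y FY FY YA FY Y FY; joining the 22 pieces gives the next term.

VAFYAYFYYAFYYFYFYYAYFYFYYFYYFYFYYAFYYFY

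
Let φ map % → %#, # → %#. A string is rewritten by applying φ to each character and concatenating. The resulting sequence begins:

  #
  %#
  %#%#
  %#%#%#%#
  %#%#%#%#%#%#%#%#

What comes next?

Rewriting the 16 symbols of %#%#%#%#%#%#%#%# one by one yields %# %# %# %# %# %# %# %# %# %# %# %# %# %# %# %#; concatenated:

%#%#%#%#%#%#%#%#%#%#%#%#%#%#%#%#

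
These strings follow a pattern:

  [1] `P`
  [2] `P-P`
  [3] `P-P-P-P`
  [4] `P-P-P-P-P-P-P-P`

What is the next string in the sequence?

P-P-P-P-P-P-P-P-P-P-P-P-P-P-P-P

s(k+1) = s(k)·-·s(k) — each term doubles the last with '-' between the halves.
So the next term is two copies of P-P-P-P-P-P-P-P with '-' between the halves.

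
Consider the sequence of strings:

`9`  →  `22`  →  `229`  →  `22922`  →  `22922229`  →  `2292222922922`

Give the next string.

229222292292222922229

This is a Fibonacci-style word recurrence s(k) = s(k−1)·s(k−2): e.g. 22·9 = 229.
So term 7 is 2292222922922·22922229.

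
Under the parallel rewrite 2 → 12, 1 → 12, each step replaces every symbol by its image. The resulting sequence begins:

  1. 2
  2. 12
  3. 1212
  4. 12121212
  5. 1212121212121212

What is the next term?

12121212121212121212121212121212

φ(1212121212121212) expands symbol-by-symbol to 12 12 12 12 12 12 12 12 12 12 12 12 12 12 12 12; joining the 16 pieces gives the next term.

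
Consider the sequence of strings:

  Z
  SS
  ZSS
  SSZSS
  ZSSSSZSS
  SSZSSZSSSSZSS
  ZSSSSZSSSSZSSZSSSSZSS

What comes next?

From term 3 onward, concatenate the second-to-last term with the last: Z·SS = ZSS, SS·ZSS = SSZSS, …
Continuing: SSZSSZSSSSZSS · ZSSSSZSSSSZSSZSSSSZSS gives term 8.

SSZSSZSSSSZSSZSSSSZSSSSZSSZSSSSZSS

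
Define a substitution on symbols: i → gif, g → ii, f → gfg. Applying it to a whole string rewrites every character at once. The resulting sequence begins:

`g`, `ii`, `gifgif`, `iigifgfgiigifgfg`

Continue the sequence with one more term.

gifgifiigifgfgiigfgiigifgifiigifgfgiigfgii

φ(iigifgfgiigifgfg) expands symbol-by-symbol to gif gif ii gif gfg ii gfg ii gif gif ii gif gfg ii gfg ii; joining the 16 pieces gives the next term.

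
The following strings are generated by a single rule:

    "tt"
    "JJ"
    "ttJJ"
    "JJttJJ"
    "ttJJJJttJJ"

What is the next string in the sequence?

This is a Fibonacci-style word recurrence s(k) = s(k−2)·s(k−1): e.g. tt·JJ = ttJJ.
So term 6 is JJttJJ·ttJJJJttJJ.

JJttJJttJJJJttJJ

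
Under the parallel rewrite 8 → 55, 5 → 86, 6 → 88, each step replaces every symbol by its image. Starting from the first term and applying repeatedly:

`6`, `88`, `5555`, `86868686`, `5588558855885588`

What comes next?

86865555868655558686555586865555

Replace each of the 16 characters of 5588558855885588 in place — 86 86 55 55 86 86 55 55 86 86 55 55 86 86 55 55 — and concatenate.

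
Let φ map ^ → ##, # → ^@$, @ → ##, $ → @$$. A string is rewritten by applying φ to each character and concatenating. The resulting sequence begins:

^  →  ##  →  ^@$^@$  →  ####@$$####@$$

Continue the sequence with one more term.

φ(####@$$####@$$) expands symbol-by-symbol to ^@$ ^@$ ^@$ ^@$ ## @$$ @$$ ^@$ ^@$ ^@$ ^@$ ## @$$ @$$; joining the 14 pieces gives the next term.

^@$^@$^@$^@$##@$$@$$^@$^@$^@$^@$##@$$@$$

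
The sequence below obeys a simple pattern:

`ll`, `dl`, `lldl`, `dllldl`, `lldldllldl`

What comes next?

Each term (from the third on) is the two preceding terms concatenated in order: term 3 = ll·dl = lldl.
Continuing: dllldl · lldldllldl gives term 6.

dllldllldldllldl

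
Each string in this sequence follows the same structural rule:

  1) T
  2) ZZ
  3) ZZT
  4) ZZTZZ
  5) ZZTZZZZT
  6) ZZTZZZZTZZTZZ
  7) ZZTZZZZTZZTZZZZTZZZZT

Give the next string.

Each term (from the third on) is the previous term followed by the one before it: term 3 = ZZ·T = ZZT.
So term 8 is ZZTZZZZTZZTZZZZTZZZZT·ZZTZZZZTZZTZZ.

ZZTZZZZTZZTZZZZTZZZZTZZTZZZZTZZTZZ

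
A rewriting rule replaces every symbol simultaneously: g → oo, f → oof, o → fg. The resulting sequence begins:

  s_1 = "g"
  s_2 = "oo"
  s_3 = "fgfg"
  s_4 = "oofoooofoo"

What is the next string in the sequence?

fgfgooffgfgfgfgooffgfg

Rewriting each symbol of oofoooofoo: o→fg, o→fg, f→oof, o→fg, o→fg, o→fg, o→fg, f→oof, o→fg, o→fg, which concatenates to fg fg oof fg fg fg fg oof fg fg.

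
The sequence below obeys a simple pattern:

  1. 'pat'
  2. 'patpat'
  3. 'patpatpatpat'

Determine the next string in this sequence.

patpatpatpatpatpatpatpat

Every step duplicates the string.
So the next term is two copies of patpatpatpat.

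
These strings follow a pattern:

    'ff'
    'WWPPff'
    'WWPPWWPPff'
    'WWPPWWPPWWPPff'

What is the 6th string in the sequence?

WWPPWWPPWWPPWWPPWWPPff

Each term is the previous one with WWPP prepended.
From WWPPWWPPWWPPff, 2 further steps: WWPPWWPPWWPPff → WWPPWWPPWWPPWWPPff → (answer).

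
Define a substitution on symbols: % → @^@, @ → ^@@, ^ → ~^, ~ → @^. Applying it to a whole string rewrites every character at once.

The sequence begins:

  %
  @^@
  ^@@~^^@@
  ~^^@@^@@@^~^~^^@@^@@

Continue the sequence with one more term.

@^~^~^^@@^@@~^^@@^@@^@@~^@^~^@^~^~^^@@^@@~^^@@^@@

φ(~^^@@^@@@^~^~^^@@^@@) expands symbol-by-symbol to @^ ~^ ~^ ^@@ ^@@ ~^ ^@@ ^@@ ^@@ ~^ @^ ~^ @^ ~^ ~^ ^@@ ^@@ ~^ ^@@ ^@@; joining the 20 pieces gives the next term.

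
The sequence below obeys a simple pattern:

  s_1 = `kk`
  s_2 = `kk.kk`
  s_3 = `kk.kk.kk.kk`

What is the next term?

Every step duplicates the string with '.' between the halves.
Doubling kk.kk.kk.kk with '.' between the halves:

kk.kk.kk.kk.kk.kk.kk.kk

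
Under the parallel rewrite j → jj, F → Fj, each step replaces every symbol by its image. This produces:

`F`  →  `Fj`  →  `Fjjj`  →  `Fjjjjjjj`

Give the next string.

Rewriting each symbol of Fjjjjjjj: F→Fj, j→jj, j→jj, j→jj, j→jj, j→jj, j→jj, j→jj, which concatenates to Fj jj jj jj jj jj jj jj.

Fjjjjjjjjjjjjjjj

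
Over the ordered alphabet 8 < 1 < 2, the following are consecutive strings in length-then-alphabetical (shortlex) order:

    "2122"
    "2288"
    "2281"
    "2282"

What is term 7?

Stepping forward 3 times from 2282: 2282 → 2218 → 2211, then the target.

2212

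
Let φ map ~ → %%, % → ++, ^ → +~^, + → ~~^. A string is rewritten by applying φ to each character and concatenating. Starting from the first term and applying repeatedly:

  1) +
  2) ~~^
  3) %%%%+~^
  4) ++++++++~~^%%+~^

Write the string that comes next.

~~^~~^~~^~~^~~^~~^~~^~~^%%%%+~^++++~~^%%+~^

φ(++++++++~~^%%+~^) expands symbol-by-symbol to ~~^ ~~^ ~~^ ~~^ ~~^ ~~^ ~~^ ~~^ %% %% +~^ ++ ++ ~~^ %% +~^; joining the 16 pieces gives the next term.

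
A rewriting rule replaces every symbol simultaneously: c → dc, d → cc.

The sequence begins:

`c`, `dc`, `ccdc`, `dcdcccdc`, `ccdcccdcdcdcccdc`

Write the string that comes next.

Rewriting the 16 symbols of ccdcccdcdcdcccdc one by one yields dc dc cc dc dc dc cc dc cc dc cc dc dc dc cc dc; concatenated:

dcdcccdcdcdcccdcccdcccdcdcdcccdc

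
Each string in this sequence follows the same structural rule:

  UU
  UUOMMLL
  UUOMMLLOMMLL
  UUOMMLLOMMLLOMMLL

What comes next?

UUOMMLLOMMLLOMMLLOMMLL

Every step adds OMMLL to the end: s(k+1) = s(k)·OMMLL.
One more step from UUOMMLLOMMLLOMMLL gives the answer.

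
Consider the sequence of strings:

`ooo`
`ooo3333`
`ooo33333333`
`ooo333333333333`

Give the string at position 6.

The strings grow by a fixed suffix 3333 each time.
From ooo333333333333, 2 further steps: ooo333333333333 → ooo3333333333333333 → (answer).

ooo33333333333333333333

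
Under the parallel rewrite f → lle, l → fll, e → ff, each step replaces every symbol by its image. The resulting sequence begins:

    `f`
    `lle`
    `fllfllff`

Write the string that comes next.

llefllfllllefllfllllelle

Apply φ to fllfllff symbol by symbol: f→lle, l→fll, l→fll, f→lle, l→fll, l→fll, f→lle, f→lle; joined: lle fll fll lle fll fll lle lle.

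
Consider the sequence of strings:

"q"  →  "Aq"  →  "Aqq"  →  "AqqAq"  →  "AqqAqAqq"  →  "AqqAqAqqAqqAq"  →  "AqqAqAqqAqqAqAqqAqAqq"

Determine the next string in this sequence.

AqqAqAqqAqqAqAqqAqAqqAqqAqAqqAqqAq

This is a Fibonacci-style word recurrence s(k) = s(k−1)·s(k−2): e.g. Aq·q = Aqq.
Continuing: AqqAqAqqAqqAqAqqAqAqq · AqqAqAqqAqqAq gives term 8.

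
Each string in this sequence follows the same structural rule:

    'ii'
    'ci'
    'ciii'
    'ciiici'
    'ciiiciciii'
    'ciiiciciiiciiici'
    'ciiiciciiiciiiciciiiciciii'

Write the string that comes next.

Each term (from the third on) is the previous term followed by the one before it: term 3 = ci·ii = ciii.
Continuing: ciiiciciiiciiiciciiiciciii · ciiiciciiiciiici gives term 8.

ciiiciciiiciiiciciiiciciiiciiiciciiiciiici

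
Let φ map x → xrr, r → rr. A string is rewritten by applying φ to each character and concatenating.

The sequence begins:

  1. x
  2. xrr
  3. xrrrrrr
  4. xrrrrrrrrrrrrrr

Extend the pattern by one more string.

Applying the rule to each of the 15 symbols of xrrrrrrrrrrrrrr gives the pieces xrr rr rr rr rr rr rr rr rr rr rr rr rr rr rr, which concatenate to the answer.

xrrrrrrrrrrrrrrrrrrrrrrrrrrrrrr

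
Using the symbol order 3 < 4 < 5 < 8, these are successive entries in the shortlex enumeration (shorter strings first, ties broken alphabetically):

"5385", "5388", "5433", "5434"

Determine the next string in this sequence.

5435

Find the rightmost character of 5434 below 8, bump it to the next letter, and reset everything to its right to 3.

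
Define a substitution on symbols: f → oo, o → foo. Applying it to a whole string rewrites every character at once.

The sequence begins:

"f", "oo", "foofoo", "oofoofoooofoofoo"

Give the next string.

foofoooofoofoooofoofoofoofoooofoofoooofoofoo

Applying the rule to each of the 16 symbols of oofoofoooofoofoo gives the pieces foo foo oo foo foo oo foo foo foo foo oo foo foo oo foo foo, which concatenate to the answer.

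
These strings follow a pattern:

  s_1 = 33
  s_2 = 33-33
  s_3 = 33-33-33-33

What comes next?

s(k+1) = s(k)·-·s(k) — each term doubles the last with '-' between the halves.
Doubling 33-33-33-33 with '-' between the halves:

33-33-33-33-33-33-33-33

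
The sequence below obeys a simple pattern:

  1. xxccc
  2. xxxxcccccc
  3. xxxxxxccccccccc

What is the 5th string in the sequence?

Term n consists of 2n x's, followed by 3n c's (n = 1, 2, …).
For term 5, n = 5, so the run lengths are 10, 15.

xxxxxxxxxxccccccccccccccc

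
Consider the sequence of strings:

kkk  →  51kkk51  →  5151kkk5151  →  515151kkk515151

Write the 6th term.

s(k+1) = 51·s(k)·51, so each term gains 51 as a prefix and 51 as a suffix.
From 515151kkk515151, 2 further steps: 515151kkk515151 → 51515151kkk51515151 → (answer).

5151515151kkk5151515151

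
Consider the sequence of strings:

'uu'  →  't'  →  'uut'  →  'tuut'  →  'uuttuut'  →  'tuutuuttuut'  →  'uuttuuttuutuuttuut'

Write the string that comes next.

Each term (from the third on) is the two preceding terms concatenated in order: term 3 = uu·t = uut.
So term 8 is tuutuuttuut·uuttuuttuutuuttuut.

tuutuuttuutuuttuuttuutuuttuut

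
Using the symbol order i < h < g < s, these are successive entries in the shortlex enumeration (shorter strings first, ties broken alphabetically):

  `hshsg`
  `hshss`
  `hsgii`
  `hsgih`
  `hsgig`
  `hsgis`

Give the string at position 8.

hsghh

Stepping forward 2 times from hsgis: hsgis → hsghi, then the target.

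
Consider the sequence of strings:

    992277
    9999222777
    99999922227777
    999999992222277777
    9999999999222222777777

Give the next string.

Term n consists of 2n 9's, followed by n+1 2's, followed by n+1 7's (n = 1, 2, …).
At n = 6 the blocks have lengths 12, 7, 7.

99999999999922222227777777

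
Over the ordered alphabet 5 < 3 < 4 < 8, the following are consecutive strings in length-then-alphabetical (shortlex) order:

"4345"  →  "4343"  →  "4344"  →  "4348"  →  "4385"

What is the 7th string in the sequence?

4384

Stepping forward 2 times from 4385: 4385 → 4383, then the target.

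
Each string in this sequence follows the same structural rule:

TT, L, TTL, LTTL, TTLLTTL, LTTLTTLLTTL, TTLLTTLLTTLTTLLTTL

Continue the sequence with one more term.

From term 3 onward, concatenate the second-to-last term with the last: TT·L = TTL, L·TTL = LTTL, …
So term 8 is LTTLTTLLTTL·TTLLTTLLTTLTTLLTTL.

LTTLTTLLTTLTTLLTTLLTTLTTLLTTL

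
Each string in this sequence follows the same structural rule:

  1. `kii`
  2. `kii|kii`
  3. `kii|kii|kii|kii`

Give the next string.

Each string is two copies of the previous one joined by '|'.
Doubling kii|kii|kii|kii with '|' between the halves:

kii|kii|kii|kii|kii|kii|kii|kii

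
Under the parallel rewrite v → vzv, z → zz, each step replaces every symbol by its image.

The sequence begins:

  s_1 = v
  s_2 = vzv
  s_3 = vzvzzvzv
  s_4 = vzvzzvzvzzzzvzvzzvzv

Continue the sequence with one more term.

φ(vzvzzvzvzzzzvzvzzvzv) expands symbol-by-symbol to vzv zz vzv zz zz vzv zz vzv zz zz zz zz vzv zz vzv zz zz vzv zz vzv; joining the 20 pieces gives the next term.

vzvzzvzvzzzzvzvzzvzvzzzzzzzzvzvzzvzvzzzzvzvzzvzv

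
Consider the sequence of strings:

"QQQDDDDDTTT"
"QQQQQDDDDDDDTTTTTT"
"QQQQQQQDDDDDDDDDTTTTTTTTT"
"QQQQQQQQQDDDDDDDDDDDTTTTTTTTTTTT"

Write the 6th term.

The n-th term is 2n+1 Q's then 2n+3 D's then 3n T's (n = 1, 2, …).
Setting n = 6 gives 13, 15, 18 characters in each block.

QQQQQQQQQQQQQDDDDDDDDDDDDDDDTTTTTTTTTTTTTTTTTT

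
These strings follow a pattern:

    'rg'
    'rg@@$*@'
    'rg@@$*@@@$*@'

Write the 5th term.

rg@@$*@@@$*@@@$*@@@$*@

Each term is the previous one with @@$*@ appended.
From rg@@$*@@@$*@, 2 further steps: rg@@$*@@@$*@ → rg@@$*@@@$*@@@$*@ → (answer).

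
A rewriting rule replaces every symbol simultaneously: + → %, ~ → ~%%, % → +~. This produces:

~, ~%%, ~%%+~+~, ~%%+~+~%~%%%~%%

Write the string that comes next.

Replace each of the 15 characters of ~%%+~+~%~%%%~%% in place — ~%% +~ +~ % ~%% % ~%% +~ ~%% +~ +~ +~ ~%% +~ +~ — and concatenate.

~%%+~+~%~%%%~%%+~~%%+~+~+~~%%+~+~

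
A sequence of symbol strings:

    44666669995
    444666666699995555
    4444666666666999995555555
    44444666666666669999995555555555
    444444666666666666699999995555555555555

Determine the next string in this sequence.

The n-th term is n+1 4's then 2n+3 6's then n+2 9's then 3n-2 5's (n = 1, 2, …).
For the next term, n = 6, so the run lengths are 7, 15, 8, 16.

4444444666666666666666999999995555555555555555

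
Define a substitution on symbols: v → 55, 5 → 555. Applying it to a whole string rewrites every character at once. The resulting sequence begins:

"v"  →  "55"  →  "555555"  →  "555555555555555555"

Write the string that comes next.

555555555555555555555555555555555555555555555555555555

Replace each of the 18 characters of 555555555555555555 in place — 555 555 555 555 555 555 555 555 555 555 555 555 555 555 555 555 555 555 — and concatenate.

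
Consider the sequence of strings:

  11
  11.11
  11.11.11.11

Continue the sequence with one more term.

Each string is two copies of the previous one joined by '.'.
So the next term is two copies of 11.11.11.11 with '.' between the halves.

11.11.11.11.11.11.11.11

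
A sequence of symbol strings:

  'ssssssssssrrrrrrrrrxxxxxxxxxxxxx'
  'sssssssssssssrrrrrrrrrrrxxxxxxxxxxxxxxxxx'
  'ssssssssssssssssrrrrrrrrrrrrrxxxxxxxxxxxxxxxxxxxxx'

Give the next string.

sssssssssssssssssssrrrrrrrrrrrrrrrxxxxxxxxxxxxxxxxxxxxxxxxx

Term n consists of 3n+1 s's, followed by 2n+3 r's, followed by 4n+1 x's, where the shown terms are n = 3, 4, 5.
At n = 6 the blocks have lengths 19, 15, 25.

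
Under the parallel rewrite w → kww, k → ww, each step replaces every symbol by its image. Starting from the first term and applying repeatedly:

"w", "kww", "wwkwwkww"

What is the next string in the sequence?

kwwkwwwwkwwkwwwwkwwkww

Rewriting each symbol of wwkwwkww: w→kww, w→kww, k→ww, w→kww, w→kww, k→ww, w→kww, w→kww, which concatenates to kww kww ww kww kww ww kww kww.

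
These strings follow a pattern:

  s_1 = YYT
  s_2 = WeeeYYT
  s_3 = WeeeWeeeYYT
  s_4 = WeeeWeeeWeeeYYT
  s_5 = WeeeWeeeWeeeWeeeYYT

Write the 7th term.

Each term is the previous one with Weee prepended.
From WeeeWeeeWeeeWeeeYYT, 2 further steps: WeeeWeeeWeeeWeeeYYT → WeeeWeeeWeeeWeeeWeeeYYT → (answer).

WeeeWeeeWeeeWeeeWeeeWeeeYYT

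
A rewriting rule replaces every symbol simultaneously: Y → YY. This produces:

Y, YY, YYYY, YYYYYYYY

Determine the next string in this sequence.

Apply φ to YYYYYYYY symbol by symbol: Y→YY, Y→YY, Y→YY, Y→YY, Y→YY, Y→YY, Y→YY, Y→YY; joined: YY YY YY YY YY YY YY YY.

YYYYYYYYYYYYYYYY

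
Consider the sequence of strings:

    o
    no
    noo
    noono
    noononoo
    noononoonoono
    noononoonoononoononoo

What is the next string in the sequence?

noononoonoononoononoonoononoonoono

Each term (from the third on) is the previous term followed by the one before it: term 3 = no·o = noo.
The next term joins noononoonoononoononoo and noononoonoono.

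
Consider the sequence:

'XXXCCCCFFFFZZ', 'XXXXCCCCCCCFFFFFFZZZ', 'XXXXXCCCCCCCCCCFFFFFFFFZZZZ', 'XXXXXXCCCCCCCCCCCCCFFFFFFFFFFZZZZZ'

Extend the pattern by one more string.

Reading off run lengths: X runs 3, 4, 5, 6; C runs 4, 7, 10, 13; F runs 4, 6, 8, 10; Z runs 2, 3, 4, 5 — each is linear in n, where the shown terms are n = 2, 3, 4, 5.
Setting n = 6 gives 7, 16, 12, 6 characters in each block.

XXXXXXXCCCCCCCCCCCCCCCCFFFFFFFFFFFFZZZZZZ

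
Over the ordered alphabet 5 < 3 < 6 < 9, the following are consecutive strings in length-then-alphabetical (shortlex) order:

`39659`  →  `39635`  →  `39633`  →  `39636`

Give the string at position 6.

Stepping forward 2 times from 39636: 39636 → 39639, then the target.

39665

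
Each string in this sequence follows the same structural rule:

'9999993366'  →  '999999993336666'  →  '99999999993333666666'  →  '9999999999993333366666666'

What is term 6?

Term n consists of 2n+2 9's, followed by n 3's, followed by 2n-2 6's, where the shown terms are n = 2, 3, 4, 5.
Setting n = 7 gives 16, 7, 12 characters in each block.

99999999999999993333333666666666666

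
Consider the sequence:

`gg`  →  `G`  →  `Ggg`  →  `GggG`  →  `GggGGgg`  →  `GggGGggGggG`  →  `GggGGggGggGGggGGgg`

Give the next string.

Each term (from the third on) is the previous term followed by the one before it: term 3 = G·gg = Ggg.
Continuing: GggGGggGggGGggGGgg · GggGGggGggG gives term 8.

GggGGggGggGGggGGggGggGGggGggG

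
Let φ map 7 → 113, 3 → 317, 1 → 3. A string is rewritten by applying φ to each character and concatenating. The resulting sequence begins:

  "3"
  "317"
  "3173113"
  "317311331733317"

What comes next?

Applying the rule to each of the 15 symbols of 317311331733317 gives the pieces 317 3 113 317 3 3 317 317 3 113 317 317 317 3 113, which concatenate to the answer.

31731133173331731731133173173173113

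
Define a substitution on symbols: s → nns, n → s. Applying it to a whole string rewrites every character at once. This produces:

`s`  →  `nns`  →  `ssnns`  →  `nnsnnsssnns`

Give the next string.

ssnnsssnnsnnsnnsssnns

Expanding nnsnnsssnns: n→s, n→s, s→nns, n→s, n→s, s→nns, s→nns, s→nns, n→s, n→s, s→nns. Concatenated: s s nns s s nns nns nns s s nns.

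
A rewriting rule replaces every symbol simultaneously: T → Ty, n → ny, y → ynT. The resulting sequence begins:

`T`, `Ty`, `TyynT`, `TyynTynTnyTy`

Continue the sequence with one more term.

Rewriting each symbol of TyynTynTnyTy: T→Ty, y→ynT, y→ynT, n→ny, T→Ty, y→ynT, n→ny, T→Ty, n→ny, y→ynT, T→Ty, y→ynT, which concatenates to Ty ynT ynT ny Ty ynT ny Ty ny ynT Ty ynT.

TyynTynTnyTyynTnyTynyynTTyynT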